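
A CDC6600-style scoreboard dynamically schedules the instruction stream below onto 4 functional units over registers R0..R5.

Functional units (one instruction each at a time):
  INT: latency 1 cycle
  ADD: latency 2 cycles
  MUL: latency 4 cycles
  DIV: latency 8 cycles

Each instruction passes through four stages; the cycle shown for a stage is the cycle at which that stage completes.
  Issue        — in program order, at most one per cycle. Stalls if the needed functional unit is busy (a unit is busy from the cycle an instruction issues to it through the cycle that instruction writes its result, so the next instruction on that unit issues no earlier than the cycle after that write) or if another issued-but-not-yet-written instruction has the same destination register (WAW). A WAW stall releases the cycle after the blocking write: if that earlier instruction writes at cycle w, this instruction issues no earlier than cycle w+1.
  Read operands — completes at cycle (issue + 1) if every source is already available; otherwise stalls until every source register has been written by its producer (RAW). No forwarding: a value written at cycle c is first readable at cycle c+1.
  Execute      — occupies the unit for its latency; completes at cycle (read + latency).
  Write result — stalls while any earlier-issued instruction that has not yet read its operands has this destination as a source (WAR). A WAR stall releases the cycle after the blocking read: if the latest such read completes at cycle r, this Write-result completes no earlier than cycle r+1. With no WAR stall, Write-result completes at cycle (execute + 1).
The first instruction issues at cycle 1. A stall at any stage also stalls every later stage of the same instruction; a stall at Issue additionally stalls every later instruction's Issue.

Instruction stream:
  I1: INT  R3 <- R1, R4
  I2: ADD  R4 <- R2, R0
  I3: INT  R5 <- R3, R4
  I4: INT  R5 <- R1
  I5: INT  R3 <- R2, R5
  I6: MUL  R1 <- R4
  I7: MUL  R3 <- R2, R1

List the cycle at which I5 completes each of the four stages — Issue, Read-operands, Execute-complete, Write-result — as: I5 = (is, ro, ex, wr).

I5 = (14, 15, 16, 17)

cycle 1: I1 issues→INT
cycle 2: I1 reads | I2 issues→ADD
cycle 3: I1 exec-done | I2 reads
cycle 4: I1 writes R3
cycle 5: I2 exec-done | I3 issues→INT
cycle 6: I2 writes R4
cycle 7: I3 reads
cycle 8: I3 exec-done
cycle 9: I3 writes R5
cycle 10: I4 issues→INT
cycle 11: I4 reads
cycle 12: I4 exec-done
cycle 13: I4 writes R5
cycle 14: I5 issues→INT
cycle 15: I5 reads | I6 issues→MUL
cycle 16: I5 exec-done | I6 reads
cycle 17: I5 writes R3
cycle 20: I6 exec-done
cycle 21: I6 writes R1
cycle 22: I7 issues→MUL
cycle 23: I7 reads
cycle 27: I7 exec-done
cycle 28: I7 writes R3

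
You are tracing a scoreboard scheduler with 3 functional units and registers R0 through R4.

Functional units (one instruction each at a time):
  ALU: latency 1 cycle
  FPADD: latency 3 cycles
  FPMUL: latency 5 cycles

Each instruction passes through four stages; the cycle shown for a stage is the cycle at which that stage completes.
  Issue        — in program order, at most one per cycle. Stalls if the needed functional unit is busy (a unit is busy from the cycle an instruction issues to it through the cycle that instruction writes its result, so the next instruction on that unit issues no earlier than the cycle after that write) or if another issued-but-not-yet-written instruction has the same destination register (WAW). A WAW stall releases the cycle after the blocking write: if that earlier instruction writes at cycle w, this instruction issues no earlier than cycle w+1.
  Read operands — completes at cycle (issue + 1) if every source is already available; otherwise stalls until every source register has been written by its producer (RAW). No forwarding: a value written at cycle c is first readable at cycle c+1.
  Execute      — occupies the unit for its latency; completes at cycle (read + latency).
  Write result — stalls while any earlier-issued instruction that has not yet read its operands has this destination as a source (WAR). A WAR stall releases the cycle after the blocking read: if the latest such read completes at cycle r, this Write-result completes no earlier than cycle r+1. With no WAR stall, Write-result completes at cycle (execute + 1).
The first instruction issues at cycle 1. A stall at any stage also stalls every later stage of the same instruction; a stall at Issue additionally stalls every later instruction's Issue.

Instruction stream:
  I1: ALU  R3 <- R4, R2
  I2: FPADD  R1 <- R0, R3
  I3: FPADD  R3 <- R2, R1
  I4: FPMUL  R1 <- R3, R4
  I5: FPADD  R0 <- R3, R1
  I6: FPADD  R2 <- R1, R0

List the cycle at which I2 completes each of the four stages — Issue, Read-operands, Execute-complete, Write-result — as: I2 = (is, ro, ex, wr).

[1] issue I1 (ALU)
[2] I1 read-ops; issue I2 (FPADD)
[3] I1 finished on ALU
[4] I1→R3
[5] I2 read-ops
[8] I2 finished on FPADD
[9] I2→R1
[10] issue I3 (FPADD)
[11] I3 read-ops; issue I4 (FPMUL)
[14] I3 finished on FPADD
[15] I3→R3
[16] I4 read-ops; issue I5 (FPADD)
[21] I4 finished on FPMUL
[22] I4→R1
[23] I5 read-ops
[26] I5 finished on FPADD
[27] I5→R0
[28] issue I6 (FPADD)
[29] I6 read-ops
[32] I6 finished on FPADD
[33] I6→R2

I2 = (2, 5, 8, 9)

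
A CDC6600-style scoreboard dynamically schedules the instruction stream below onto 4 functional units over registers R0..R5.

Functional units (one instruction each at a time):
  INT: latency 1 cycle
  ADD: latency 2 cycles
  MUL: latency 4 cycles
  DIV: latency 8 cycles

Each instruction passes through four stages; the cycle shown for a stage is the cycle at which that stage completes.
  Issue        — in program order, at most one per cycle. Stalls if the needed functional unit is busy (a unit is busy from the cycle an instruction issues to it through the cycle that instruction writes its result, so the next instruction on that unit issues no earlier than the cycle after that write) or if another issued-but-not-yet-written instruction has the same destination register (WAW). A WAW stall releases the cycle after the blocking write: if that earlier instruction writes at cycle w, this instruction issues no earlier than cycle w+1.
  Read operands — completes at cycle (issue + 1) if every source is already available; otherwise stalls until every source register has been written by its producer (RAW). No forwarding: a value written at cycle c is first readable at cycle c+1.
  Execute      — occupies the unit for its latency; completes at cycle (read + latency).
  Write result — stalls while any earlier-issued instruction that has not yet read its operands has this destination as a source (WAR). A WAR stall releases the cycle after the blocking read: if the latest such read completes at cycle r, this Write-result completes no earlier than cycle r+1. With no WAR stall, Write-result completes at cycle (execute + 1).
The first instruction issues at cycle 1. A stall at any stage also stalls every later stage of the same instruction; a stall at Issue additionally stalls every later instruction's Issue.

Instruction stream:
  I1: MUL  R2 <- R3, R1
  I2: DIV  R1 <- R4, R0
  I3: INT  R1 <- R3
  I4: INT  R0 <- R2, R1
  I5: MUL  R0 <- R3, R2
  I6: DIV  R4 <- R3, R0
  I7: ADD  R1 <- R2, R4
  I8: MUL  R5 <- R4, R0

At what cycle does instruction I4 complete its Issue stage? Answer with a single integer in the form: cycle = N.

cycle = 17

[I1] 1/2/6/7
[I2] 2/3/11/12
[I3] 13/14/15/16  (WAW R1: wait I2 write@12)
[I4] 17/18/19/20  (struct: INT busy until I3 writes@16)
[I5] 21/22/26/27  (WAW R0: wait I4 write@20)
[I6] 22/28/36/37  (RAW R0: wait I5 write@27)
[I7] 23/38/40/41  (RAW R4: wait I6 write@37)
[I8] 28/38/42/43  (struct: MUL busy until I5 writes@27; RAW R4: wait I6 write@37)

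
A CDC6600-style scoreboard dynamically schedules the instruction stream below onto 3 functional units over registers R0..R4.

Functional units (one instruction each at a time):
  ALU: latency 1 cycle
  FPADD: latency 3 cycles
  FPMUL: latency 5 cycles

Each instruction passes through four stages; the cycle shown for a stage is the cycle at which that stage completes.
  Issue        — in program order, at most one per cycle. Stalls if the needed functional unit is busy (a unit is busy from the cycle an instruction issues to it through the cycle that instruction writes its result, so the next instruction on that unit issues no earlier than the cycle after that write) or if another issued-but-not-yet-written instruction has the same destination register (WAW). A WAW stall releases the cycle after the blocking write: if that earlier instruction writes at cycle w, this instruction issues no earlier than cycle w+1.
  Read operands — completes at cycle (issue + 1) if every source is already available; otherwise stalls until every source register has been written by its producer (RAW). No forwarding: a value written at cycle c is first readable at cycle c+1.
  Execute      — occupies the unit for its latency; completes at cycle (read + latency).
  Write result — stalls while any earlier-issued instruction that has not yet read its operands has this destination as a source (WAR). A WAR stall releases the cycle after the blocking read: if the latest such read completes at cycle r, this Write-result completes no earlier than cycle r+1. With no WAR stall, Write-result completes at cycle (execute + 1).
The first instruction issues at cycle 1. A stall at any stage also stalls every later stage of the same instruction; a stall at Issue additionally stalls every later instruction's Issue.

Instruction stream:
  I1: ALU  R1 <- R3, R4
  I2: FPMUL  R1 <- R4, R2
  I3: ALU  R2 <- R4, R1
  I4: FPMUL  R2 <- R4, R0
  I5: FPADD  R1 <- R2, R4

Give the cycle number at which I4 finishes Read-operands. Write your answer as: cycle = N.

[1] I1 dispatched to ALU
[2] I1 operands ready
[3] I1 complete
[4] R1←I1
[5] I2 dispatched to FPMUL
[6] I2 operands ready · I3 dispatched to ALU
[11] I2 complete
[12] R1←I2
[13] I3 operands ready
[14] I3 complete
[15] R2←I3
[16] I4 dispatched to FPMUL
[17] I4 operands ready · I5 dispatched to FPADD
[22] I4 complete
[23] R2←I4
[24] I5 operands ready
[27] I5 complete
[28] R1←I5

cycle = 17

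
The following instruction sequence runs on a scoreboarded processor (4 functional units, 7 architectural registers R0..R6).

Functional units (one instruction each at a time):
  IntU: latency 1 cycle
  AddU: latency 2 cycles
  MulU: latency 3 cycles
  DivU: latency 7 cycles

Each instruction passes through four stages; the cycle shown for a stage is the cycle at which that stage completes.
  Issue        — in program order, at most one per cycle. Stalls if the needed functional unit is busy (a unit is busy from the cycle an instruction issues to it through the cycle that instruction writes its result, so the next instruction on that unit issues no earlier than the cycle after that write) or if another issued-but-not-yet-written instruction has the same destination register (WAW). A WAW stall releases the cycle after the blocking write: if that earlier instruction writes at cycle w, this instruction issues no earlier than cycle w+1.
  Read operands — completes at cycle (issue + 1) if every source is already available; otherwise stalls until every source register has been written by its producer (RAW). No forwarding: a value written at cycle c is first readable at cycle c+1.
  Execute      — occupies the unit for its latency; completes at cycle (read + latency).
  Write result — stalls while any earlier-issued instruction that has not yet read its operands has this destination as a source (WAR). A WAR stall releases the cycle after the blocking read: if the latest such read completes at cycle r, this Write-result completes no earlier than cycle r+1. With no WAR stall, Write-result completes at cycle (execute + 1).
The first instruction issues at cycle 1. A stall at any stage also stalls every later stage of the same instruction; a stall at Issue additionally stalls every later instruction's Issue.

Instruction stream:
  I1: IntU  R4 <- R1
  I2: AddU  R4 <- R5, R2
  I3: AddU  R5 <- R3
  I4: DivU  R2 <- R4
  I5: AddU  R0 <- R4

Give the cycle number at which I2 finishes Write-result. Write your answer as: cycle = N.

1) issue 1, read 2, done 3, write 4
2) issue 5, read 6, done 8, write 9  <WAW R4: wait I1 write@4>
3) issue 10, read 11, done 13, write 14  <struct: AddU busy until I2 writes@9>
4) issue 11, read 12, done 19, write 20
5) issue 15, read 16, done 18, write 19  <struct: AddU busy until I3 writes@14>

cycle = 9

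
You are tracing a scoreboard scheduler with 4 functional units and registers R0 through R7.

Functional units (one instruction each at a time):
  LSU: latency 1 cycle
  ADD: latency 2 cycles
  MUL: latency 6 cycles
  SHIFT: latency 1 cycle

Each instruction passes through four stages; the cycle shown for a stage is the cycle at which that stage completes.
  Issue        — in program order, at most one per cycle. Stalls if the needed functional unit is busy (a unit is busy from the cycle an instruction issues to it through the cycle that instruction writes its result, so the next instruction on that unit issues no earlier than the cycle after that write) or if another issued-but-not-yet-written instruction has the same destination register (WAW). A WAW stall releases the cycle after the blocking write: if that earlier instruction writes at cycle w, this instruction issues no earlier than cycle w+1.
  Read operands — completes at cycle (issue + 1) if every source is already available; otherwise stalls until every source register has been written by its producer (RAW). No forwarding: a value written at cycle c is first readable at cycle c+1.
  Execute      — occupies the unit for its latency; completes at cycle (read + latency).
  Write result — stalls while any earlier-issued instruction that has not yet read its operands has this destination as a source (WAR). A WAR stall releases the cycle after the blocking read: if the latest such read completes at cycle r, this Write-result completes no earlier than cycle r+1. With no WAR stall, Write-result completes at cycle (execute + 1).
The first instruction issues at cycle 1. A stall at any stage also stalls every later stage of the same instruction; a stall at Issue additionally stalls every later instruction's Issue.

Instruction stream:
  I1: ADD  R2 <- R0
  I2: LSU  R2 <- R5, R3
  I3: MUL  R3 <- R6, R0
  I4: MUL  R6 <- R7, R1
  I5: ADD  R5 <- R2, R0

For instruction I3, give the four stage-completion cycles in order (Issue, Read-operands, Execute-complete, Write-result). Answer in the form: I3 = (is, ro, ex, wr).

I3 = (7, 8, 14, 15)

cycle 1: issue I1 (ADD)
cycle 2: I1 read-ops
cycle 4: I1 finished on ADD
cycle 5: I1→R2
cycle 6: issue I2 (LSU)
cycle 7: I2 read-ops; issue I3 (MUL)
cycle 8: I2 finished on LSU; I3 read-ops
cycle 9: I2→R2
cycle 14: I3 finished on MUL
cycle 15: I3→R3
cycle 16: issue I4 (MUL)
cycle 17: I4 read-ops; issue I5 (ADD)
cycle 18: I5 read-ops
cycle 20: I5 finished on ADD
cycle 21: I5→R5
cycle 23: I4 finished on MUL
cycle 24: I4→R6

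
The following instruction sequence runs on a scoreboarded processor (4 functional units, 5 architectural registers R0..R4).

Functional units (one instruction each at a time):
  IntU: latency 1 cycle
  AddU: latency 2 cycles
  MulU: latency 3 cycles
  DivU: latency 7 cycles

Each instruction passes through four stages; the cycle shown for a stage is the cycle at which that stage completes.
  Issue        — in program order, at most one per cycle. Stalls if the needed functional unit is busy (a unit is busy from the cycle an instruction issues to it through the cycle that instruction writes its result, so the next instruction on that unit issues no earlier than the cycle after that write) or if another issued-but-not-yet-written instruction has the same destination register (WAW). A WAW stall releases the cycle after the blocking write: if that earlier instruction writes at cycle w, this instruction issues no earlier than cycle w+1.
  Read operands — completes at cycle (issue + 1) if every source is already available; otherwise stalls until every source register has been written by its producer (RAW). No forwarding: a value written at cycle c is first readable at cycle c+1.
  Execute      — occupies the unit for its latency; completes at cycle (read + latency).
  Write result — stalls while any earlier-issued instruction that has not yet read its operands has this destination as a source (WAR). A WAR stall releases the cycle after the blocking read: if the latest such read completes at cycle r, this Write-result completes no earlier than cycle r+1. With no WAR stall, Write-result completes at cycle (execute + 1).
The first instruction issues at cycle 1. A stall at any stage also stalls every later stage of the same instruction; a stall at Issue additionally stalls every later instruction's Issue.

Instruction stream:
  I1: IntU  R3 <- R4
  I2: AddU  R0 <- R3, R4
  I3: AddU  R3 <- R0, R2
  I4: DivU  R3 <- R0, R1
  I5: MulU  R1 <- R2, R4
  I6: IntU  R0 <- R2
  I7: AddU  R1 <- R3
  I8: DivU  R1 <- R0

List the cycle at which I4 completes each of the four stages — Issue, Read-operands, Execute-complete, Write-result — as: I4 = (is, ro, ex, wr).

t=1  I1→IntU
t=2  I1 RO · I2→AddU
t=3  I1 EX
t=4  I1 WR R3
t=5  I2 RO
t=7  I2 EX
t=8  I2 WR R0
t=9  I3→AddU
t=10  I3 RO
t=12  I3 EX
t=13  I3 WR R3
t=14  I4→DivU
t=15  I4 RO · I5→MulU
t=16  I5 RO · I6→IntU
t=17  I6 RO
t=18  I6 EX
t=19  I5 EX · I6 WR R0
t=20  I5 WR R1
t=21  I7→AddU
t=22  I4 EX
t=23  I4 WR R3
t=24  I7 RO
t=26  I7 EX
t=27  I7 WR R1
t=28  I8→DivU
t=29  I8 RO
t=36  I8 EX
t=37  I8 WR R1

I4 = (14, 15, 22, 23)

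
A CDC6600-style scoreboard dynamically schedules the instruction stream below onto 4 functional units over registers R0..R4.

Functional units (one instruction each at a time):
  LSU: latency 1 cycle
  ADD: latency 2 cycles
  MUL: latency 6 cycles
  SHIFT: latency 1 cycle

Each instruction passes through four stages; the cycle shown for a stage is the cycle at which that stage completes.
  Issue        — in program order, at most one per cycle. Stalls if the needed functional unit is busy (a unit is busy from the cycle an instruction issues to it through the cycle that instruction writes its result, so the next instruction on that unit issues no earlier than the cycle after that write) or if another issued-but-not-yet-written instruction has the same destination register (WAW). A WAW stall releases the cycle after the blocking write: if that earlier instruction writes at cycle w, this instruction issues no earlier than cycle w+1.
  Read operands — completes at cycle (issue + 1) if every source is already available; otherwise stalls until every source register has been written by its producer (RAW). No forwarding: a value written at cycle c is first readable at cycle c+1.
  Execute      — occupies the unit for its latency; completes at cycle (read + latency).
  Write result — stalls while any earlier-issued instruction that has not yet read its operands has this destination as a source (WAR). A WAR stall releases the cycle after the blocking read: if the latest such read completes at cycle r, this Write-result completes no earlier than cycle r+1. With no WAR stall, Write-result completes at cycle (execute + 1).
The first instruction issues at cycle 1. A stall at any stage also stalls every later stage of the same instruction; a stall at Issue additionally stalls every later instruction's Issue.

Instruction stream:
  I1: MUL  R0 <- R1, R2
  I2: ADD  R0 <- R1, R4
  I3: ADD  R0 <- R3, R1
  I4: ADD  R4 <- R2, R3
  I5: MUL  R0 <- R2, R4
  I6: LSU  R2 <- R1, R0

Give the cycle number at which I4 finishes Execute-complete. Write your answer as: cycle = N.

cycle = 23

t=1  I1 issues→MUL
t=2  I1 reads
t=8  I1 exec-done
t=9  I1 writes R0
t=10  I2 issues→ADD
t=11  I2 reads
t=13  I2 exec-done
t=14  I2 writes R0
t=15  I3 issues→ADD
t=16  I3 reads
t=18  I3 exec-done
t=19  I3 writes R0
t=20  I4 issues→ADD
t=21  I4 reads | I5 issues→MUL
t=22  I6 issues→LSU
t=23  I4 exec-done
t=24  I4 writes R4
t=25  I5 reads
t=31  I5 exec-done
t=32  I5 writes R0
t=33  I6 reads
t=34  I6 exec-done
t=35  I6 writes R2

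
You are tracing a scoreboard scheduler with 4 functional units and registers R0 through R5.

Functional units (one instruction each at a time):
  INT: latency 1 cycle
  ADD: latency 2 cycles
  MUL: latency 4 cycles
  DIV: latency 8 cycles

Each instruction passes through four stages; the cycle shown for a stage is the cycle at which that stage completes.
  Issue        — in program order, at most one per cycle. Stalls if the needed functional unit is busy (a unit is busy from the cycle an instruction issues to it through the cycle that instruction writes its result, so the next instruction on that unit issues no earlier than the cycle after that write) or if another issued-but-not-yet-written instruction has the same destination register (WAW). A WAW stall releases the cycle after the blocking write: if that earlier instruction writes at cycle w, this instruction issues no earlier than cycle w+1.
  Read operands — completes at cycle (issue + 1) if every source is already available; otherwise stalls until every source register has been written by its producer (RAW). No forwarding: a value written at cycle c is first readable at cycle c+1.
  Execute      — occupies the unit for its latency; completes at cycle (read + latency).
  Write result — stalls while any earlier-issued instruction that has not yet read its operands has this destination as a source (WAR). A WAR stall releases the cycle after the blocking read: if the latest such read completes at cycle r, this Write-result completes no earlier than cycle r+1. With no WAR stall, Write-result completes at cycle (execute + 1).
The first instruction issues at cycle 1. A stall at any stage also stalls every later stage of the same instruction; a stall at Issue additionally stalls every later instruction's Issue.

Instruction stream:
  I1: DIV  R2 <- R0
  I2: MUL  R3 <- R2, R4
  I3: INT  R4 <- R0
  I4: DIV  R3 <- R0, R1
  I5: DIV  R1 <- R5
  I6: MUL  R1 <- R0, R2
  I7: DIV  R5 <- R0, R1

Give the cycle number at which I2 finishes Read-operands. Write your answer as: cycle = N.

cycle = 12

1) issue 1, read 2, done 10, write 11
2) issue 2, read 12, done 16, write 17  <RAW R2: wait I1 write@11>
3) issue 3, read 4, done 5, write 13  <WAR R4: wait I2 read@12>
4) issue 18, read 19, done 27, write 28  <WAW R3: wait I2 write@17>
5) issue 29, read 30, done 38, write 39  <struct: DIV busy until I4 writes@28>
6) issue 40, read 41, done 45, write 46  <WAW R1: wait I5 write@39>
7) issue 41, read 47, done 55, write 56  <RAW R1: wait I6 write@46>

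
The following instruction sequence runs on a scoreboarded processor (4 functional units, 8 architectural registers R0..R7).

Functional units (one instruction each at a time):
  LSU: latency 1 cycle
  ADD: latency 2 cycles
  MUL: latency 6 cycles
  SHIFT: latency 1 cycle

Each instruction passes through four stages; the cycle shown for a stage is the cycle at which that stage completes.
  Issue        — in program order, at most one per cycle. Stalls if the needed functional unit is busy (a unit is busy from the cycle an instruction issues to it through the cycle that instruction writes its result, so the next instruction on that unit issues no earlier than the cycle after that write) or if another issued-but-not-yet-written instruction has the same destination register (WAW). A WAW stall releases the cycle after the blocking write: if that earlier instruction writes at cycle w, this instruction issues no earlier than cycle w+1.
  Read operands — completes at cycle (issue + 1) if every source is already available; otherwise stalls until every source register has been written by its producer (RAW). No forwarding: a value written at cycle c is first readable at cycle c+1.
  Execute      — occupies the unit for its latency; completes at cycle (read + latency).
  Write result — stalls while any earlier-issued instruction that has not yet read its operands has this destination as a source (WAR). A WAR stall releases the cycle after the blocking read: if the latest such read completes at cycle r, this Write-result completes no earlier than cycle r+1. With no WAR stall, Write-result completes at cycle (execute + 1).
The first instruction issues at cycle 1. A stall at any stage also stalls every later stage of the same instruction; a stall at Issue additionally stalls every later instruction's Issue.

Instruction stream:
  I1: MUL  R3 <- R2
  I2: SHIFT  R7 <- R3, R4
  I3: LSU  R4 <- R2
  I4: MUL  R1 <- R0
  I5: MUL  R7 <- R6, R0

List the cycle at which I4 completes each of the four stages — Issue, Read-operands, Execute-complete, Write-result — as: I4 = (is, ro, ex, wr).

I4 = (10, 11, 17, 18)

t=1  I1 dispatched to MUL
t=2  I1 operands ready | I2 dispatched to SHIFT
t=3  I3 dispatched to LSU
t=4  I3 operands ready
t=5  I3 complete
t=8  I1 complete
t=9  R3←I1
t=10  I2 operands ready | I4 dispatched to MUL
t=11  I2 complete | R4←I3 | I4 operands ready
t=12  R7←I2
t=17  I4 complete
t=18  R1←I4
t=19  I5 dispatched to MUL
t=20  I5 operands ready
t=26  I5 complete
t=27  R7←I5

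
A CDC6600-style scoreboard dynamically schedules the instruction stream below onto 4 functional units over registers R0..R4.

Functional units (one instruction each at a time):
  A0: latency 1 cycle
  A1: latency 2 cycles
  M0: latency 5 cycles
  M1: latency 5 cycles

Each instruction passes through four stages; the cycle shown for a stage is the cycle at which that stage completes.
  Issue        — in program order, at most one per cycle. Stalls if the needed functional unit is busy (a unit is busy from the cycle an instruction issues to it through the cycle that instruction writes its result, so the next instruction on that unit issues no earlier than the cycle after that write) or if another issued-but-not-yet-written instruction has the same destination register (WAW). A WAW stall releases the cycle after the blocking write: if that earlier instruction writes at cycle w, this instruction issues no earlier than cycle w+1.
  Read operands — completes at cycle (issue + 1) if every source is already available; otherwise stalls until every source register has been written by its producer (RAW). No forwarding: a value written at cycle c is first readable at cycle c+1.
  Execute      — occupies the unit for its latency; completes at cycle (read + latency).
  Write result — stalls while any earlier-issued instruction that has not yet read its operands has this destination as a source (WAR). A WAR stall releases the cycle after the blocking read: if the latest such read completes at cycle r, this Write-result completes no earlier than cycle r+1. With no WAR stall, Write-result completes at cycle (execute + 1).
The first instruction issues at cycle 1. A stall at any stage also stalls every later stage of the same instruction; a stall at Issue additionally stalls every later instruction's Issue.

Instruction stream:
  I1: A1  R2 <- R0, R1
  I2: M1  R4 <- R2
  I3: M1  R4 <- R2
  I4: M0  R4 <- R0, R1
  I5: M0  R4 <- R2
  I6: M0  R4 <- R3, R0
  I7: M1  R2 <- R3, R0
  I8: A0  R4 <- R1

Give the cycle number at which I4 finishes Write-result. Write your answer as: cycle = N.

cycle = 28

c1: I1→A1
c2: I1 RO; I2→M1
c4: I1 EX
c5: I1 WR R2
c6: I2 RO
c11: I2 EX
c12: I2 WR R4
c13: I3→M1
c14: I3 RO
c19: I3 EX
c20: I3 WR R4
c21: I4→M0
c22: I4 RO
c27: I4 EX
c28: I4 WR R4
c29: I5→M0
c30: I5 RO
c35: I5 EX
c36: I5 WR R4
c37: I6→M0
c38: I6 RO; I7→M1
c39: I7 RO
c43: I6 EX
c44: I6 WR R4; I7 EX
c45: I7 WR R2; I8→A0
c46: I8 RO
c47: I8 EX
c48: I8 WR R4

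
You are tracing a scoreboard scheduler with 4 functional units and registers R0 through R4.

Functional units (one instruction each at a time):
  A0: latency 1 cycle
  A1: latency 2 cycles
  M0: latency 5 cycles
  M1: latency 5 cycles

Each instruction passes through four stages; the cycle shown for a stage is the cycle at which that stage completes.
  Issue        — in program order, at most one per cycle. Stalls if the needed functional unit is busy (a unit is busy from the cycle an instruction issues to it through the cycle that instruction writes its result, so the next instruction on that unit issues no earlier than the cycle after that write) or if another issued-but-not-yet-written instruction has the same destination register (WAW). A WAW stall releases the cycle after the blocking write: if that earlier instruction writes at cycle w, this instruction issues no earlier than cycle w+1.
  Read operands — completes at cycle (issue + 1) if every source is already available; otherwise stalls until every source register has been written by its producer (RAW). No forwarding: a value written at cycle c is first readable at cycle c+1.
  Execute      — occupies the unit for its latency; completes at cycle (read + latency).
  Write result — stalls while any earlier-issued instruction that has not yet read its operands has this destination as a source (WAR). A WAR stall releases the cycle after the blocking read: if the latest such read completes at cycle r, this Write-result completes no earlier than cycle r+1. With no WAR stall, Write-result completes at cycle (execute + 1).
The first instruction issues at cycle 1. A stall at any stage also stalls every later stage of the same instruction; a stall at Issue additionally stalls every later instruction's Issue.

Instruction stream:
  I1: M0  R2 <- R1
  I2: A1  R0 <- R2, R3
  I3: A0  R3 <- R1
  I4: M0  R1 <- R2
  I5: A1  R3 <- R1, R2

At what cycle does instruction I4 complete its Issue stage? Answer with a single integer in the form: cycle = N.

cycle = 9

  I1 | 1 | 2 | 7 | 8
  I2 | 2 | 9 | 11 | 12   RAW R2: wait I1 write@8
  I3 | 3 | 4 | 5 | 10   WAR R3: wait I2 read@9
  I4 | 9 | 10 | 15 | 16   struct: M0 busy until I1 writes@8
  I5 | 13 | 17 | 19 | 20   struct: A1 busy until I2 writes@12 · RAW R1: wait I4 write@16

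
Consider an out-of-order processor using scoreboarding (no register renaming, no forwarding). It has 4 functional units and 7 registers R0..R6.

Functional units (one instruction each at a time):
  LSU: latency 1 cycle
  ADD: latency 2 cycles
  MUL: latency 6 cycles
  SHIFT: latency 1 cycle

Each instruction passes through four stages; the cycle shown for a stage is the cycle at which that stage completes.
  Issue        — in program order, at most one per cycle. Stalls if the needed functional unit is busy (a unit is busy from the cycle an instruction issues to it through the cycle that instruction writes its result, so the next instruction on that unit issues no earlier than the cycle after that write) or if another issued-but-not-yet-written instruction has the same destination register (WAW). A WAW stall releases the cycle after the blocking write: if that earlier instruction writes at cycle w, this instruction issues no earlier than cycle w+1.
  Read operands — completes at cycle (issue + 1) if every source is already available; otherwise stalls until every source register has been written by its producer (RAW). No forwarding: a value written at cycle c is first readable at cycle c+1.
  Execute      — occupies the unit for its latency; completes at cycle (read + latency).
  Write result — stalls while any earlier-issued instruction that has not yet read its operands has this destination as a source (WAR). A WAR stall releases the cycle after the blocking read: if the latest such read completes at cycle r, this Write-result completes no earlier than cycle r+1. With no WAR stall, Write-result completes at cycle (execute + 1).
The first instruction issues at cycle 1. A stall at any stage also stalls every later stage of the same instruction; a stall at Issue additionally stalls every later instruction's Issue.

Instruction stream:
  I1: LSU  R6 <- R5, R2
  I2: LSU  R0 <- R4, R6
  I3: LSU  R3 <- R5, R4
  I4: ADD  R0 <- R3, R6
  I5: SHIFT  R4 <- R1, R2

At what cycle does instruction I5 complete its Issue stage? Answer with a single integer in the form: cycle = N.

cycle 1: I1 issues→LSU
cycle 2: I1 reads
cycle 3: I1 exec-done
cycle 4: I1 writes R6
cycle 5: I2 issues→LSU
cycle 6: I2 reads
cycle 7: I2 exec-done
cycle 8: I2 writes R0
cycle 9: I3 issues→LSU
cycle 10: I3 reads | I4 issues→ADD
cycle 11: I3 exec-done | I5 issues→SHIFT
cycle 12: I3 writes R3 | I5 reads
cycle 13: I4 reads | I5 exec-done
cycle 14: I5 writes R4
cycle 15: I4 exec-done
cycle 16: I4 writes R0

cycle = 11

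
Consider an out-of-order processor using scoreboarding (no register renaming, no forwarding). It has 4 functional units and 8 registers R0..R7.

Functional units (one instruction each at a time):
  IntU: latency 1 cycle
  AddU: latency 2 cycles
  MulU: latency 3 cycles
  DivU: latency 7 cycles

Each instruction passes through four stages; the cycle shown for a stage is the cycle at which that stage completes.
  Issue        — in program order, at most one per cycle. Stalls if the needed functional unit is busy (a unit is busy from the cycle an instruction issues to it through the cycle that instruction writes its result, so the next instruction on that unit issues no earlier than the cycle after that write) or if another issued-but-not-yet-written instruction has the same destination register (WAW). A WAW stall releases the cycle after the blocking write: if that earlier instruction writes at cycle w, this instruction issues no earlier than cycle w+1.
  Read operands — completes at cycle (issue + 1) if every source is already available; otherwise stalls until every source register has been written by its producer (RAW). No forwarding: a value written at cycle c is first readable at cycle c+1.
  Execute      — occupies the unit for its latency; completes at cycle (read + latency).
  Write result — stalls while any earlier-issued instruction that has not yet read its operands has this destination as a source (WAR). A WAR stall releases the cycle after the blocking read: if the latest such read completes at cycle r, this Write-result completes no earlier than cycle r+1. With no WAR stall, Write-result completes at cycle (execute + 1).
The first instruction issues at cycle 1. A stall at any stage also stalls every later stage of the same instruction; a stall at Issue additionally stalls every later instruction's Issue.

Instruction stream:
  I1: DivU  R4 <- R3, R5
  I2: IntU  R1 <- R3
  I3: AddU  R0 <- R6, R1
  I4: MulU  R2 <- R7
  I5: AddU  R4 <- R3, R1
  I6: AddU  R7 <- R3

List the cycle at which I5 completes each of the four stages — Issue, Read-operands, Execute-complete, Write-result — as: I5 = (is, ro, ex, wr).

t=1  issue I1 (DivU)
t=2  I1 read-ops · issue I2 (IntU)
t=3  I2 read-ops · issue I3 (AddU)
t=4  I2 finished on IntU · issue I4 (MulU)
t=5  I2→R1 · I4 read-ops
t=6  I3 read-ops
t=8  I3 finished on AddU · I4 finished on MulU
t=9  I1 finished on DivU · I3→R0 · I4→R2
t=10  I1→R4
t=11  issue I5 (AddU)
t=12  I5 read-ops
t=14  I5 finished on AddU
t=15  I5→R4
t=16  issue I6 (AddU)
t=17  I6 read-ops
t=19  I6 finished on AddU
t=20  I6→R7

I5 = (11, 12, 14, 15)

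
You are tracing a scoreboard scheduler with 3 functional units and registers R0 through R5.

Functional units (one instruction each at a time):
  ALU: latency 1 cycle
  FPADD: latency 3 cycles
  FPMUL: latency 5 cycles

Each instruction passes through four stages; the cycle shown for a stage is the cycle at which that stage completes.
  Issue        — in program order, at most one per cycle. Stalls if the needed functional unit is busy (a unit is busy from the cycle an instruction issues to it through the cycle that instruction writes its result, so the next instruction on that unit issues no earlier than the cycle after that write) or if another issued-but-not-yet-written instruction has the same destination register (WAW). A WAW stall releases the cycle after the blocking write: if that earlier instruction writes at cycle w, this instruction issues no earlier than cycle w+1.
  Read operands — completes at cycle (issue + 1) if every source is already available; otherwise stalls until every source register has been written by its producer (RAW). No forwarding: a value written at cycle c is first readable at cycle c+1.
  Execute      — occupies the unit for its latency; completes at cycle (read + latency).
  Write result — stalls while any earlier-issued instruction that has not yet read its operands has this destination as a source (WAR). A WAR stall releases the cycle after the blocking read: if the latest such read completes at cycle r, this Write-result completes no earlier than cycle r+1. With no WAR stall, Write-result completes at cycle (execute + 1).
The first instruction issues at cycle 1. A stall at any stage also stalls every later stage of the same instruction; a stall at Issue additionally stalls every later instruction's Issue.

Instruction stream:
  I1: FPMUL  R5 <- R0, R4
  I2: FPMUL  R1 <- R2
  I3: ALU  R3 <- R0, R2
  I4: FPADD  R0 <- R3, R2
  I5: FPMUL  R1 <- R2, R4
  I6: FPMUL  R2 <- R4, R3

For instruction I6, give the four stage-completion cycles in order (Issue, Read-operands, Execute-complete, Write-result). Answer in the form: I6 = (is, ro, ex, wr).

I6 = (25, 26, 31, 32)

[I1] 1/2/7/8
[I2] 9/10/15/16  (struct: FPMUL busy until I1 writes@8)
[I3] 10/11/12/13
[I4] 11/14/17/18  (RAW R3: wait I3 write@13)
[I5] 17/18/23/24  (struct: FPMUL busy until I2 writes@16)
[I6] 25/26/31/32  (struct: FPMUL busy until I5 writes@24)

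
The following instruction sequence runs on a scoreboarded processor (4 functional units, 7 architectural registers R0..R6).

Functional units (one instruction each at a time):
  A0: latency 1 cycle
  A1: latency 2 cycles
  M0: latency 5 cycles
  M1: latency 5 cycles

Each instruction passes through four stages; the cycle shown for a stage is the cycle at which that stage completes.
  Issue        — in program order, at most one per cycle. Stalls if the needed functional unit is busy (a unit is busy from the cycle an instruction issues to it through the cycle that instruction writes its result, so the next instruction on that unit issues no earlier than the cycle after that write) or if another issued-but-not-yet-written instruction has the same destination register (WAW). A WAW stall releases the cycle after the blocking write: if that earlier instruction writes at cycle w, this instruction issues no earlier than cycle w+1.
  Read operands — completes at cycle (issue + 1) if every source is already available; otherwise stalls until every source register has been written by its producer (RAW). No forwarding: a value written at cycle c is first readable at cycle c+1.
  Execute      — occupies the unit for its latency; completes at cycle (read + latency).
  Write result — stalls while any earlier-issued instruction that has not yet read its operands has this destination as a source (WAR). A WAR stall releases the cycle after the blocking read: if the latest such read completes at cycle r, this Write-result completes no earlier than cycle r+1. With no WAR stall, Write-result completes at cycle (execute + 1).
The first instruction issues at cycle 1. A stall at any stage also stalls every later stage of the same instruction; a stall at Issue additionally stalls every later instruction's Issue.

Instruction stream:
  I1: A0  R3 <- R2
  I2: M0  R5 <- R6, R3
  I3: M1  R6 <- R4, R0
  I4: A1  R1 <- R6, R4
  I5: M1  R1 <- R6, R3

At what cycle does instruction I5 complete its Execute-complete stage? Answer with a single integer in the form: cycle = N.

cycle = 21

[I1] 1/2/3/4
[I2] 2/5/10/11  (RAW R3: wait I1 write@4)
[I3] 3/4/9/10
[I4] 4/11/13/14  (RAW R6: wait I3 write@10)
[I5] 15/16/21/22  (WAW R1: wait I4 write@14)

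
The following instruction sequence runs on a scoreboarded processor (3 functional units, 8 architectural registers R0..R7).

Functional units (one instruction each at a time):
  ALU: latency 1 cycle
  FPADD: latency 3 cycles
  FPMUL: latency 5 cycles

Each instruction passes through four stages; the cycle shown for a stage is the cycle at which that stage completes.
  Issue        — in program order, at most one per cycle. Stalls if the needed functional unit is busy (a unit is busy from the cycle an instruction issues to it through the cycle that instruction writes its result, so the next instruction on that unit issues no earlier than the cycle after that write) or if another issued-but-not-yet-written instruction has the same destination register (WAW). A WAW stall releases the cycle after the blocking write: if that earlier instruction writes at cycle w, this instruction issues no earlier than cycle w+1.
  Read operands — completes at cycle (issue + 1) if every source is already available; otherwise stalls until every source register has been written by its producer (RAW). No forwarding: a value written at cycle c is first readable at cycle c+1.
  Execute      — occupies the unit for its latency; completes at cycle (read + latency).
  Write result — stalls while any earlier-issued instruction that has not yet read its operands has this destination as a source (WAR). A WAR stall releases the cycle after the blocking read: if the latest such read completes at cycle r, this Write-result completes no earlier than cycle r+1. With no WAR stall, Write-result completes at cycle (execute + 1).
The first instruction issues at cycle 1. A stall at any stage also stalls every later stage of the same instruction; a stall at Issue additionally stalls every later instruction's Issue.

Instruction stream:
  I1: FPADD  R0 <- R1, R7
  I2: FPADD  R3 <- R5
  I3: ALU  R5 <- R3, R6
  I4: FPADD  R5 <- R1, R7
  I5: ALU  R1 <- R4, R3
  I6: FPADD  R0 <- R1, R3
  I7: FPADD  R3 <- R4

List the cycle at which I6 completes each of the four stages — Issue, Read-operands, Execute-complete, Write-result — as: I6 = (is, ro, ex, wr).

I6 = (22, 23, 26, 27)

cycle 1: I1 issues→FPADD
cycle 2: I1 reads
cycle 5: I1 exec-done
cycle 6: I1 writes R0
cycle 7: I2 issues→FPADD
cycle 8: I2 reads | I3 issues→ALU
cycle 11: I2 exec-done
cycle 12: I2 writes R3
cycle 13: I3 reads
cycle 14: I3 exec-done
cycle 15: I3 writes R5
cycle 16: I4 issues→FPADD
cycle 17: I4 reads | I5 issues→ALU
cycle 18: I5 reads
cycle 19: I5 exec-done
cycle 20: I4 exec-done | I5 writes R1
cycle 21: I4 writes R5
cycle 22: I6 issues→FPADD
cycle 23: I6 reads
cycle 26: I6 exec-done
cycle 27: I6 writes R0
cycle 28: I7 issues→FPADD
cycle 29: I7 reads
cycle 32: I7 exec-done
cycle 33: I7 writes R3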